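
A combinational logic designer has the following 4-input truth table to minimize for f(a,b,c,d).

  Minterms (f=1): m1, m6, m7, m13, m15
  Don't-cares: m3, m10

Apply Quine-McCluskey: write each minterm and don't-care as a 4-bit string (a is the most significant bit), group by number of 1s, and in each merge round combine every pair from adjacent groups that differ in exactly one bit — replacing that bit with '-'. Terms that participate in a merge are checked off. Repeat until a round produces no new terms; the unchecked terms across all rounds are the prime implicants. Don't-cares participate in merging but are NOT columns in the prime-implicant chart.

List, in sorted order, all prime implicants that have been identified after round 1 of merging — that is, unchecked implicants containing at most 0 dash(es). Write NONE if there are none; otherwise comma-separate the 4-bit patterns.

size-2^0 implicants → 0001(✓)  0011(✓)  0110(✓)  0111(✓)  1010  1101(✓)  1111(✓)
size-2^1 implicants → -111  0-11  00-1  011-  11-1
Unchecked terms (primes): -111, 0-11, 00-1, 011-, 1010, 11-1

1010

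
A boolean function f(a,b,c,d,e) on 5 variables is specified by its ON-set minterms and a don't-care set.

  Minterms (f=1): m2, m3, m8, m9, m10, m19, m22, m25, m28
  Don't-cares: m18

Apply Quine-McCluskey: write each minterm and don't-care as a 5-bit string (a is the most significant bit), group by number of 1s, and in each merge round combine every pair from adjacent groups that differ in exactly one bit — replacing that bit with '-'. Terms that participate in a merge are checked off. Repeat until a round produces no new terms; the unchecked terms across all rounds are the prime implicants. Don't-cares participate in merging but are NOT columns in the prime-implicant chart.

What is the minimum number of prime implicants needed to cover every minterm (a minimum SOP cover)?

size-2^0 implicants → 00010(✓)  00011(✓)  01000(✓)  01001(✓)  01010(✓)  10010(✓)  10011(✓)  10110(✓)  11001(✓)  11100
size-2^1 implicants → -0010(✓)  -0011(✓)  -1001  0-010  0001-(✓)  010-0  0100-  10-10  1001-(✓)
size-2^2 implicants → -001-
Unchecked terms (primes): -001-, -1001, 0-010, 010-0, 0100-, 10-10, 11100
Minterm coverage:
  m2 ⊆ -001-,0-010
  m3 ⊆ -001- [E]
  m8 ⊆ 010-0,0100-
  m9 ⊆ -1001,0100-
  m10 ⊆ 0-010,010-0
  m19 ⊆ -001- [E]
  m22 ⊆ 10-10 [E]
  m25 ⊆ -1001 [E]
  m28 ⊆ 11100 [E]
E = {-001-, -1001, 10-10, 11100}
Petrick residual → 010-0
Cover = b'c'd + bc'd'e + a'bc'e' + ab'de' + abcd'e'  |cover|=5

5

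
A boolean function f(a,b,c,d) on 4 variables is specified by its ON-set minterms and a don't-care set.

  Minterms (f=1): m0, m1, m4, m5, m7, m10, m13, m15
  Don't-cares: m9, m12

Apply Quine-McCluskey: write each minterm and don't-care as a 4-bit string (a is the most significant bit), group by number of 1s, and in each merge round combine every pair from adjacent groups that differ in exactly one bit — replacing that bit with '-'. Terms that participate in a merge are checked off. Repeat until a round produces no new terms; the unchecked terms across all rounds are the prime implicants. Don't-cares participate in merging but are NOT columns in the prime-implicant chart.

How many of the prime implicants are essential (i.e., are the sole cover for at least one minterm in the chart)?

Round 0: 0000✓ 0001✓ 0100✓ 0101✓ 0111✓ 1001✓ 1010 1100✓ 1101✓ 1111✓
Round 1: -001✓ -100✓ -101✓ -111✓ 0-00✓ 0-01✓ 000-✓ 01-1✓ 010-✓ 1-01✓ 11-1✓ 110-✓
Round 2: --01 -1-1 -10- 0-0-
PIs = {--01, -1-1, -10-, 0-0-, 1010}
Coverage chart:
  m0: 0-0- ←essential
  m1: --01,0-0-
  m4: -10-,0-0-
  m5: --01,-1-1,-10-,0-0-
  m7: -1-1 ←essential
  m10: 1010 ←essential
  m13: --01,-1-1,-10-
  m15: -1-1 ←essential
Essential: -1-1, 0-0-, 1010

3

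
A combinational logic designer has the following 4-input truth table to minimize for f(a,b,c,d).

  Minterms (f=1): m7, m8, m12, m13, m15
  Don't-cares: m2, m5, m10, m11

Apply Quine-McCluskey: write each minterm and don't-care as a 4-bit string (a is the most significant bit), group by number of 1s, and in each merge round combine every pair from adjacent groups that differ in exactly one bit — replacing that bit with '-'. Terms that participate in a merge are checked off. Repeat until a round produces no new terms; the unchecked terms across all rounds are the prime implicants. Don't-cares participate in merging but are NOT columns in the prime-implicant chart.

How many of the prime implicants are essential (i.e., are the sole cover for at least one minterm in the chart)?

1

[col 0] 0010*, 0101*, 0111*, 1000*, 1010*, 1011*, 1100*, 1101*, 1111*
[col 1] -010, -101*, -111*, 01-1*, 1-00, 1-11, 10-0, 101-, 11-1*, 110-
[col 2] -1-1
Prime implicants: -010, -1-1, 1-00, 1-11, 10-0, 101-, 110-
PI chart (minterm → PIs covering it):
  7 | -1-1  (sole → essential)
  8 | 1-00,10-0
  12 | 1-00,110-
  13 | -1-1,110-
  15 | -1-1,1-11
Essential prime implicants: -1-1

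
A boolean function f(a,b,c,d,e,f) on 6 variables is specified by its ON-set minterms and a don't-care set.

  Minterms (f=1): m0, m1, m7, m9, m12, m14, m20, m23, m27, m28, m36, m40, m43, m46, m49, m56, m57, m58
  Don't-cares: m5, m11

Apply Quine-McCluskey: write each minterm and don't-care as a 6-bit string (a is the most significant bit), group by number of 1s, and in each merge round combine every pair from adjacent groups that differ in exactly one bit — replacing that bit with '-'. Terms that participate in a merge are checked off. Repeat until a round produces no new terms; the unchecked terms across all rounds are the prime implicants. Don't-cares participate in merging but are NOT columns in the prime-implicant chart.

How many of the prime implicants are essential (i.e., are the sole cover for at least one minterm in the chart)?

10

Round 0: 000000✓ 000001✓ 000101✓ 000111✓ 001001✓ 001011✓ 001100✓ 001110✓ 010100✓ 010111✓ 011011✓ 011100✓ 100100 101000✓ 101011✓ 101110✓ 110001✓ 111000✓ 111001✓ 111010✓
Round 1: -01011 -01110 0-0111 0-1011 0-1100 00-001 000-01 00000- 0001-1 0010-1 0011-0 01-100 1-1000 11-001 1110-0 11100-
PIs = {-01011, -01110, 0-0111, 0-1011, 0-1100, 00-001, 000-01, 00000-, 0001-1, 0010-1, 0011-0, 01-100, 1-1000, 100100, 11-001, 1110-0, 11100-}
Coverage chart:
  m0: 00000- ←essential
  m1: 00-001,000-01,00000-
  m7: 0-0111,0001-1
  m9: 00-001,0010-1
  m12: 0-1100,0011-0
  m14: -01110,0011-0
  m20: 01-100 ←essential
  m23: 0-0111 ←essential
  m27: 0-1011 ←essential
  m28: 0-1100,01-100
  m36: 100100 ←essential
  m40: 1-1000 ←essential
  m43: -01011 ←essential
  m46: -01110 ←essential
  m49: 11-001 ←essential
  m56: 1-1000,1110-0,11100-
  m57: 11-001,11100-
  m58: 1110-0 ←essential
Essential: -01011, -01110, 0-0111, 0-1011, 00000-, 01-100, 1-1000, 100100, 11-001, 1110-0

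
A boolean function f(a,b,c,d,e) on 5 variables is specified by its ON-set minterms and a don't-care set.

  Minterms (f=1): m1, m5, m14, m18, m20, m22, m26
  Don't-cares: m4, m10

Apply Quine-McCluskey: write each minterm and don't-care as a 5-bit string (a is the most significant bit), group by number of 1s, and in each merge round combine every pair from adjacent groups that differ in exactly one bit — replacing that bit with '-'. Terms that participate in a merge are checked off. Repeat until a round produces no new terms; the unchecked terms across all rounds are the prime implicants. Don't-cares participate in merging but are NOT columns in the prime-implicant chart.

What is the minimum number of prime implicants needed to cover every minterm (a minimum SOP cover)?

size-2^0 implicants → 00001(✓)  00100(✓)  00101(✓)  01010(✓)  01110(✓)  10010(✓)  10100(✓)  10110(✓)  11010(✓)
size-2^1 implicants → -0100  -1010  00-01  0010-  01-10  1-010  10-10  101-0
Unchecked terms (primes): -0100, -1010, 00-01, 0010-, 01-10, 1-010, 10-10, 101-0
Minterm coverage:
  m1 ⊆ 00-01 [E]
  m5 ⊆ 00-01,0010-
  m14 ⊆ 01-10 [E]
  m18 ⊆ 1-010,10-10
  m20 ⊆ -0100,101-0
  m22 ⊆ 10-10,101-0
  m26 ⊆ -1010,1-010
E = {00-01, 01-10}
Petrick residual → 1-010, 101-0
Cover = a'b'd'e + a'bde' + ac'de' + ab'ce'  |cover|=4

4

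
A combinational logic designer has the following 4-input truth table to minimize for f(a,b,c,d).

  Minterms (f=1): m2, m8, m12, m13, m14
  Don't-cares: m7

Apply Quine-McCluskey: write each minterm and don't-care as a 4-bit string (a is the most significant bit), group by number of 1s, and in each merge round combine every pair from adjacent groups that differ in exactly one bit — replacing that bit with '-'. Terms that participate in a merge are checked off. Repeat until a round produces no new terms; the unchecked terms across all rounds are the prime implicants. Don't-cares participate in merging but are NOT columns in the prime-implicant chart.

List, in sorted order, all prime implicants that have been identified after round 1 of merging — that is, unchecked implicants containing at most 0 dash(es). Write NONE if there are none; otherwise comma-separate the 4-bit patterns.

0010, 0111

[col 0] 0010, 0111, 1000*, 1100*, 1101*, 1110*
[col 1] 1-00, 11-0, 110-
Prime implicants: 0010, 0111, 1-00, 11-0, 110-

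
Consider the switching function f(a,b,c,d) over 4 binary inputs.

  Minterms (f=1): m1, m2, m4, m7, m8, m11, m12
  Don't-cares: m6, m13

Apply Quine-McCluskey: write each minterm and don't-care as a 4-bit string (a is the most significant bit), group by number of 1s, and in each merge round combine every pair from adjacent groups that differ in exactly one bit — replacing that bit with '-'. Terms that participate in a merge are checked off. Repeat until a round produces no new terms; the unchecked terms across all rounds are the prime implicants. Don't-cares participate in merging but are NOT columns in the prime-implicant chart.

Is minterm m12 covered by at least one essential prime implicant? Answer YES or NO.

YES

Round 0: 0001 0010✓ 0100✓ 0110✓ 0111✓ 1000✓ 1011 1100✓ 1101✓
Round 1: -100 0-10 01-0 011- 1-00 110-
PIs = {-100, 0-10, 0001, 01-0, 011-, 1-00, 1011, 110-}
Coverage chart:
  m1: 0001 ←essential
  m2: 0-10 ←essential
  m4: -100,01-0
  m7: 011- ←essential
  m8: 1-00 ←essential
  m11: 1011 ←essential
  m12: -100,1-00,110-
Essential: 0-10, 0001, 011-, 1-00, 1011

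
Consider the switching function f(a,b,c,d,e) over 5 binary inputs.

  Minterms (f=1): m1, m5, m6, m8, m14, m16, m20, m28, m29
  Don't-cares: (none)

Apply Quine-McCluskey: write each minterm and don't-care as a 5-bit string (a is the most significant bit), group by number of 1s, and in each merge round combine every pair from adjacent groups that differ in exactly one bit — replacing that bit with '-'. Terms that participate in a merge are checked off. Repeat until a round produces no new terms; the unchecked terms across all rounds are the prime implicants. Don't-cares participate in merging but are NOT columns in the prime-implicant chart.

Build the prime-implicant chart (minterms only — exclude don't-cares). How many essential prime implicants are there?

5

[col 0] 00001*, 00101*, 00110*, 01000, 01110*, 10000*, 10100*, 11100*, 11101*
[col 1] 0-110, 00-01, 1-100, 10-00, 1110-
Prime implicants: 0-110, 00-01, 01000, 1-100, 10-00, 1110-
PI chart (minterm → PIs covering it):
  1 | 00-01  (sole → essential)
  5 | 00-01  (sole → essential)
  6 | 0-110  (sole → essential)
  8 | 01000  (sole → essential)
  14 | 0-110  (sole → essential)
  16 | 10-00  (sole → essential)
  20 | 1-100,10-00
  28 | 1-100,1110-
  29 | 1110-  (sole → essential)
Essential prime implicants: 0-110, 00-01, 01000, 10-00, 1110-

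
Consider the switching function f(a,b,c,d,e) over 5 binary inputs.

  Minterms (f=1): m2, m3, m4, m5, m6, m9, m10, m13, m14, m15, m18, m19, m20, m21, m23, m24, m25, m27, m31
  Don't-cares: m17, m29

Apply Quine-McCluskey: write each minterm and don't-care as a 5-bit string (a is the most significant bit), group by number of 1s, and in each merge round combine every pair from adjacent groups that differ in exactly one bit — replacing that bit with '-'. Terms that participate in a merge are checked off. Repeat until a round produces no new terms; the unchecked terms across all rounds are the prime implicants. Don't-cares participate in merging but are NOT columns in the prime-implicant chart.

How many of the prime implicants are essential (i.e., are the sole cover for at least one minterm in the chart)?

6

[col 0] 00010*, 00011*, 00100*, 00101*, 00110*, 01001*, 01010*, 01101*, 01110*, 01111*, 10001*, 10010*, 10011*, 10100*, 10101*, 10111*, 11000*, 11001*, 11011*, 11101*, 11111*
[col 1] -0010*, -0011*, -0100*, -0101*, -1001*, -1101*, -1111*, 0-010*, 0-101*, 0-110*, 00-10*, 0001-*, 001-0, 0010-*, 01-01*, 01-10*, 011-1*, 0111-, 1-001*, 1-011*, 1-101*, 1-111*, 10-01*, 10-11*, 100-1*, 1001-*, 101-1*, 1010-*, 11-01*, 11-11*, 110-1*, 1100-, 111-1*
[col 2] --101, -001-, -010-, -1-01, -11-1, 0--10, 1--01*, 1--11*, 1-0-1*, 1-1-1*, 10--1*, 11--1*
[col 3] 1---1
Prime implicants: --101, -001-, -010-, -1-01, -11-1, 0--10, 001-0, 0111-, 1---1, 1100-
PI chart (minterm → PIs covering it):
  2 | -001-,0--10
  3 | -001-  (sole → essential)
  4 | -010-,001-0
  5 | --101,-010-
  6 | 0--10,001-0
  9 | -1-01  (sole → essential)
  10 | 0--10  (sole → essential)
  13 | --101,-1-01,-11-1
  14 | 0--10,0111-
  15 | -11-1,0111-
  18 | -001-  (sole → essential)
  19 | -001-,1---1
  20 | -010-  (sole → essential)
  21 | --101,-010-,1---1
  23 | 1---1  (sole → essential)
  24 | 1100-  (sole → essential)
  25 | -1-01,1---1,1100-
  27 | 1---1  (sole → essential)
  31 | -11-1,1---1
Essential prime implicants: -001-, -010-, -1-01, 0--10, 1---1, 1100-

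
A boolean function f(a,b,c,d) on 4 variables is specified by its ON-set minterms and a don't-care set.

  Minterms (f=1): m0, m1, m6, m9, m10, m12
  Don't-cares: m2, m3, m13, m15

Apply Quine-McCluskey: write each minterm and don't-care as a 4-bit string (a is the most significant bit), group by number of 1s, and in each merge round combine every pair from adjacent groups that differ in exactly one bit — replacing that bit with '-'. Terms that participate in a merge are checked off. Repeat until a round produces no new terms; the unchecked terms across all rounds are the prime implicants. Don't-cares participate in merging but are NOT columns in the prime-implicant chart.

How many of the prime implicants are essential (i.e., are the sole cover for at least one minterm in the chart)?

4

Round 0: 0000✓ 0001✓ 0010✓ 0011✓ 0110✓ 1001✓ 1010✓ 1100✓ 1101✓ 1111✓
Round 1: -001 -010 0-10 00-0✓ 00-1✓ 000-✓ 001-✓ 1-01 11-1 110-
Round 2: 00--
PIs = {-001, -010, 0-10, 00--, 1-01, 11-1, 110-}
Coverage chart:
  m0: 00-- ←essential
  m1: -001,00--
  m6: 0-10 ←essential
  m9: -001,1-01
  m10: -010 ←essential
  m12: 110- ←essential
Essential: -010, 0-10, 00--, 110-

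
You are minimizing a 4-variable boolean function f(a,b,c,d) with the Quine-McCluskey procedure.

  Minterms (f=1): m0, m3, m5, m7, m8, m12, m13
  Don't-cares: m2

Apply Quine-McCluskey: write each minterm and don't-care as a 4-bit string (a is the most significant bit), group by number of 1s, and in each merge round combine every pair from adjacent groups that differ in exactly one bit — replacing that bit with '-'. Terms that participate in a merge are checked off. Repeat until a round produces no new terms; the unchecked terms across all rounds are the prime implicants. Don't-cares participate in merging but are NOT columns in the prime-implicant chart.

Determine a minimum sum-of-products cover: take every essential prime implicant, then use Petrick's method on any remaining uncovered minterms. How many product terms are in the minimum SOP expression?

4

Round 0: 0000✓ 0010✓ 0011✓ 0101✓ 0111✓ 1000✓ 1100✓ 1101✓
Round 1: -000 -101 0-11 00-0 001- 01-1 1-00 110-
PIs = {-000, -101, 0-11, 00-0, 001-, 01-1, 1-00, 110-}
Coverage chart:
  m0: -000,00-0
  m3: 0-11,001-
  m5: -101,01-1
  m7: 0-11,01-1
  m8: -000,1-00
  m12: 1-00,110-
  m13: -101,110-
(no essential prime implicants)
Petrick residual → -000, -101, 0-11, 1-00
Min cover (4 terms): b'c'd' + bc'd + a'cd + ac'd'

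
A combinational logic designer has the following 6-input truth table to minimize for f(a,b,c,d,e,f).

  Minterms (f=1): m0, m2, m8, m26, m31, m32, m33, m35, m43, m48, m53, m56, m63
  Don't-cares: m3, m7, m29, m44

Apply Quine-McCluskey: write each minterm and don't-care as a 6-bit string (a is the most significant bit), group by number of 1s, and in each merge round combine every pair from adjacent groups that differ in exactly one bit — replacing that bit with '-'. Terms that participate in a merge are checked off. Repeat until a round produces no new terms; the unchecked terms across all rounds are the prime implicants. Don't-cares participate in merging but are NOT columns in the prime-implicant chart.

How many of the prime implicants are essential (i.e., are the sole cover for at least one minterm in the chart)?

[col 0] 000000*, 000010*, 000011*, 000111*, 001000*, 011010, 011101*, 011111*, 100000*, 100001*, 100011*, 101011*, 101100, 110000*, 110101, 111000*, 111111*
[col 1] -00000, -00011, -11111, 00-000, 000-11, 0000-0, 00001-, 0111-1, 1-0000, 10-011, 1000-1, 10000-, 11-000
Prime implicants: -00000, -00011, -11111, 00-000, 000-11, 0000-0, 00001-, 011010, 0111-1, 1-0000, 10-011, 1000-1, 10000-, 101100, 11-000, 110101
PI chart (minterm → PIs covering it):
  0 | -00000,00-000,0000-0
  2 | 0000-0,00001-
  8 | 00-000  (sole → essential)
  26 | 011010  (sole → essential)
  31 | -11111,0111-1
  32 | -00000,1-0000,10000-
  33 | 1000-1,10000-
  35 | -00011,10-011,1000-1
  43 | 10-011  (sole → essential)
  48 | 1-0000,11-000
  53 | 110101  (sole → essential)
  56 | 11-000  (sole → essential)
  63 | -11111  (sole → essential)
Essential prime implicants: -11111, 00-000, 011010, 10-011, 11-000, 110101

6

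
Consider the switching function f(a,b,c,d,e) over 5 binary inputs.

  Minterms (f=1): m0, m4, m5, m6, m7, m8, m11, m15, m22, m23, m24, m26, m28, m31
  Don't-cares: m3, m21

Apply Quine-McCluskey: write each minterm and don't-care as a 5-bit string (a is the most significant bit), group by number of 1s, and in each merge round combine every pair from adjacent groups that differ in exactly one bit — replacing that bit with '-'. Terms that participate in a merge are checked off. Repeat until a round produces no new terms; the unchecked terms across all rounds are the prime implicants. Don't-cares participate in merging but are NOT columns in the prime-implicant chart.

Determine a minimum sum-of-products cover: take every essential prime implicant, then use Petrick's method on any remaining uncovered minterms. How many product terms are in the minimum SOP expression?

7

size-2^0 implicants → 00000(✓)  00011(✓)  00100(✓)  00101(✓)  00110(✓)  00111(✓)  01000(✓)  01011(✓)  01111(✓)  10101(✓)  10110(✓)  10111(✓)  11000(✓)  11010(✓)  11100(✓)  11111(✓)
size-2^1 implicants → -0101(✓)  -0110(✓)  -0111(✓)  -1000  -1111(✓)  0-000  0-011(✓)  0-111(✓)  00-00  00-11(✓)  001-0(✓)  001-1(✓)  0010-(✓)  0011-(✓)  01-11(✓)  1-111(✓)  101-1(✓)  1011-(✓)  11-00  110-0
size-2^2 implicants → --111  -01-1  -011-  0--11  001--
Unchecked terms (primes): --111, -01-1, -011-, -1000, 0--11, 0-000, 00-00, 001--, 11-00, 110-0
Minterm coverage:
  m0 ⊆ 0-000,00-00
  m4 ⊆ 00-00,001--
  m5 ⊆ -01-1,001--
  m6 ⊆ -011-,001--
  m7 ⊆ --111,-01-1,-011-,0--11,001--
  m8 ⊆ -1000,0-000
  m11 ⊆ 0--11 [E]
  m15 ⊆ --111,0--11
  m22 ⊆ -011- [E]
  m23 ⊆ --111,-01-1,-011-
  m24 ⊆ -1000,11-00,110-0
  m26 ⊆ 110-0 [E]
  m28 ⊆ 11-00 [E]
  m31 ⊆ --111 [E]
E = {--111, -011-, 0--11, 11-00, 110-0}
Petrick residual → 0-000, 001--
Cover = cde + b'cd + a'de + a'c'd'e' + a'b'c + abd'e' + abc'e'  |cover|=7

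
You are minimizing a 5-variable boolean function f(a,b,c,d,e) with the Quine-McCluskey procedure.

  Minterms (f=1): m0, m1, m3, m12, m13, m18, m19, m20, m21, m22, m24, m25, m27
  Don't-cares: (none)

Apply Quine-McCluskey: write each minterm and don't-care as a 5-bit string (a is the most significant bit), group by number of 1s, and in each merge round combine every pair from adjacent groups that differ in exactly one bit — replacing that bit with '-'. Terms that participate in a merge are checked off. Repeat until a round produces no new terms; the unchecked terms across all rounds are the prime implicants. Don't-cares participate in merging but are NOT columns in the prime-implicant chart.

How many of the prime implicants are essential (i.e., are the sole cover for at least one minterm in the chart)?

[col 0] 00000*, 00001*, 00011*, 01100*, 01101*, 10010*, 10011*, 10100*, 10101*, 10110*, 11000*, 11001*, 11011*
[col 1] -0011, 000-1, 0000-, 0110-, 1-011, 10-10, 1001-, 101-0, 1010-, 110-1, 1100-
Prime implicants: -0011, 000-1, 0000-, 0110-, 1-011, 10-10, 1001-, 101-0, 1010-, 110-1, 1100-
PI chart (minterm → PIs covering it):
  0 | 0000-  (sole → essential)
  1 | 000-1,0000-
  3 | -0011,000-1
  12 | 0110-  (sole → essential)
  13 | 0110-  (sole → essential)
  18 | 10-10,1001-
  19 | -0011,1-011,1001-
  20 | 101-0,1010-
  21 | 1010-  (sole → essential)
  22 | 10-10,101-0
  24 | 1100-  (sole → essential)
  25 | 110-1,1100-
  27 | 1-011,110-1
Essential prime implicants: 0000-, 0110-, 1010-, 1100-

4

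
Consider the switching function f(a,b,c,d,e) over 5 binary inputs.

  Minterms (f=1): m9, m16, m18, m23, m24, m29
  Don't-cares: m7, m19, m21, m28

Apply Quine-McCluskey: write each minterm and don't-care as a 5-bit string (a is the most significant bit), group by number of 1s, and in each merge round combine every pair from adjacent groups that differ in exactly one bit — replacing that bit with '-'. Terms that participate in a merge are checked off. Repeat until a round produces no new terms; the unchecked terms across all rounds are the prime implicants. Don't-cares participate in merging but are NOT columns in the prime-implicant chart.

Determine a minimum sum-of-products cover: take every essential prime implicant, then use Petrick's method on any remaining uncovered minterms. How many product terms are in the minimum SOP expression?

[col 0] 00111*, 01001, 10000*, 10010*, 10011*, 10101*, 10111*, 11000*, 11100*, 11101*
[col 1] -0111, 1-000, 1-101, 10-11, 100-0, 1001-, 101-1, 11-00, 1110-
Prime implicants: -0111, 01001, 1-000, 1-101, 10-11, 100-0, 1001-, 101-1, 11-00, 1110-
PI chart (minterm → PIs covering it):
  9 | 01001  (sole → essential)
  16 | 1-000,100-0
  18 | 100-0,1001-
  23 | -0111,10-11,101-1
  24 | 1-000,11-00
  29 | 1-101,1110-
Essential prime implicants: 01001
Petrick residual → -0111, 1-000, 1-101, 100-0
Minimum SOP uses 5 PIs: b'cde + a'bc'd'e + ac'd'e' + acd'e + ab'c'e'

5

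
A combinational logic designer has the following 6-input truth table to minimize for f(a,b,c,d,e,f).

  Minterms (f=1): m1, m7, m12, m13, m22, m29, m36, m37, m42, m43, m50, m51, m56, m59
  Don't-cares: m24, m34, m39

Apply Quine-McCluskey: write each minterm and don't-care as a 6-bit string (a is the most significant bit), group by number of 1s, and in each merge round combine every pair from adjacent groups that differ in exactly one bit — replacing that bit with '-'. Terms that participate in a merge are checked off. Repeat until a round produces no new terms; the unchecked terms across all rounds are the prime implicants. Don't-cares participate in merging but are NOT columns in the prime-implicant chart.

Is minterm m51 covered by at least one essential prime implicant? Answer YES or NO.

[col 0] 000001, 000111*, 001100*, 001101*, 010110, 011000*, 011101*, 100010*, 100100*, 100101*, 100111*, 101010*, 101011*, 110010*, 110011*, 111000*, 111011*
[col 1] -00111, -11000, 0-1101, 00110-, 1-0010, 1-1011, 10-010, 1001-1, 10010-, 10101-, 11-011, 11001-
Prime implicants: -00111, -11000, 0-1101, 000001, 00110-, 010110, 1-0010, 1-1011, 10-010, 1001-1, 10010-, 10101-, 11-011, 11001-
PI chart (minterm → PIs covering it):
  1 | 000001  (sole → essential)
  7 | -00111  (sole → essential)
  12 | 00110-  (sole → essential)
  13 | 0-1101,00110-
  22 | 010110  (sole → essential)
  29 | 0-1101  (sole → essential)
  36 | 10010-  (sole → essential)
  37 | 1001-1,10010-
  42 | 10-010,10101-
  43 | 1-1011,10101-
  50 | 1-0010,11001-
  51 | 11-011,11001-
  56 | -11000  (sole → essential)
  59 | 1-1011,11-011
Essential prime implicants: -00111, -11000, 0-1101, 000001, 00110-, 010110, 10010-

NO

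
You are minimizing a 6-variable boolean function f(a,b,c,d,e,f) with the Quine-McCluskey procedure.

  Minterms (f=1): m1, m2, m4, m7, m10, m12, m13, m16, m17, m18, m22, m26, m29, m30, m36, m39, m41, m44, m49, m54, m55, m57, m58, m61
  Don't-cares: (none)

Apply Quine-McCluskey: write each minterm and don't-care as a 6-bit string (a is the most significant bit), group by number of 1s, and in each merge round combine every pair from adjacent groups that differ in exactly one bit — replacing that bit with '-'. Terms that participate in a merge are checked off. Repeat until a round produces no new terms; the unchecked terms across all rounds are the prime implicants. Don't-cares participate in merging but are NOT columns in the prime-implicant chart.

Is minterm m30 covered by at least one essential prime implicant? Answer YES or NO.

YES

size-2^0 implicants → 000001(✓)  000010(✓)  000100(✓)  000111(✓)  001010(✓)  001100(✓)  001101(✓)  010000(✓)  010001(✓)  010010(✓)  010110(✓)  011010(✓)  011101(✓)  011110(✓)  100100(✓)  100111(✓)  101001(✓)  101100(✓)  110001(✓)  110110(✓)  110111(✓)  111001(✓)  111010(✓)  111101(✓)
size-2^1 implicants → -00100(✓)  -00111  -01100(✓)  -10001  -10110  -11010  -11101  0-0001  0-0010(✓)  0-1010(✓)  0-1101  00-010(✓)  00-100(✓)  00110-  01-010(✓)  01-110(✓)  010-10(✓)  0100-0  01000-  011-10(✓)  1-0111  1-1001  10-100(✓)  11-001  11011-  111-01
size-2^2 implicants → -0-100  0--010  01--10
Unchecked terms (primes): -0-100, -00111, -10001, -10110, -11010, -11101, 0--010, 0-0001, 0-1101, 00110-, 01--10, 0100-0, 01000-, 1-0111, 1-1001, 11-001, 11011-, 111-01
Minterm coverage:
  m1 ⊆ 0-0001 [E]
  m2 ⊆ 0--010 [E]
  m4 ⊆ -0-100 [E]
  m7 ⊆ -00111 [E]
  m10 ⊆ 0--010 [E]
  m12 ⊆ -0-100,00110-
  m13 ⊆ 0-1101,00110-
  m16 ⊆ 0100-0,01000-
  m17 ⊆ -10001,0-0001,01000-
  m18 ⊆ 0--010,01--10,0100-0
  m22 ⊆ -10110,01--10
  m26 ⊆ -11010,0--010,01--10
  m29 ⊆ -11101,0-1101
  m30 ⊆ 01--10 [E]
  m36 ⊆ -0-100 [E]
  m39 ⊆ -00111,1-0111
  m41 ⊆ 1-1001 [E]
  m44 ⊆ -0-100 [E]
  m49 ⊆ -10001,11-001
  m54 ⊆ -10110,11011-
  m55 ⊆ 1-0111,11011-
  m57 ⊆ 1-1001,11-001,111-01
  m58 ⊆ -11010 [E]
  m61 ⊆ -11101,111-01
E = {-0-100, -00111, -11010, 0--010, 0-0001, 01--10, 1-1001}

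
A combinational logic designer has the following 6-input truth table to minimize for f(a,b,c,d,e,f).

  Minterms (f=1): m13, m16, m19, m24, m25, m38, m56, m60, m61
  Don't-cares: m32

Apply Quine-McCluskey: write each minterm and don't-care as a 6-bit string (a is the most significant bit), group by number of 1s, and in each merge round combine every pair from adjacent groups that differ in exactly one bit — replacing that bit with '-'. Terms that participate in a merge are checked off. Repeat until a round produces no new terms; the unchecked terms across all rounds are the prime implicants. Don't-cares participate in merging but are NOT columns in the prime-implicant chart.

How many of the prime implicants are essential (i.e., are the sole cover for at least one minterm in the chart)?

6

size-2^0 implicants → 001101  010000(✓)  010011  011000(✓)  011001(✓)  100000  100110  111000(✓)  111100(✓)  111101(✓)
size-2^1 implicants → -11000  01-000  01100-  111-00  11110-
Unchecked terms (primes): -11000, 001101, 01-000, 010011, 01100-, 100000, 100110, 111-00, 11110-
Minterm coverage:
  m13 ⊆ 001101 [E]
  m16 ⊆ 01-000 [E]
  m19 ⊆ 010011 [E]
  m24 ⊆ -11000,01-000,01100-
  m25 ⊆ 01100- [E]
  m38 ⊆ 100110 [E]
  m56 ⊆ -11000,111-00
  m60 ⊆ 111-00,11110-
  m61 ⊆ 11110- [E]
E = {001101, 01-000, 010011, 01100-, 100110, 11110-}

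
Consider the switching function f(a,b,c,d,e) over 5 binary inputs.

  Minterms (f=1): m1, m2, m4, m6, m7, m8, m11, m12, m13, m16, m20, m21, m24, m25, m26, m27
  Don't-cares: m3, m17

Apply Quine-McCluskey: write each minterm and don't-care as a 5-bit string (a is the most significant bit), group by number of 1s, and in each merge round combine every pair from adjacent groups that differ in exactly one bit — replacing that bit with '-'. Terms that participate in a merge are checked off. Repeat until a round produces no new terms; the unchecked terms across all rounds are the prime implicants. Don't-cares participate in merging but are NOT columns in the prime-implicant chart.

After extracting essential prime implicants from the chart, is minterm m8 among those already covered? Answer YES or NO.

size-2^0 implicants → 00001(✓)  00010(✓)  00011(✓)  00100(✓)  00110(✓)  00111(✓)  01000(✓)  01011(✓)  01100(✓)  01101(✓)  10000(✓)  10001(✓)  10100(✓)  10101(✓)  11000(✓)  11001(✓)  11010(✓)  11011(✓)
size-2^1 implicants → -0001  -0100  -1000  -1011  0-011  0-100  00-10(✓)  00-11(✓)  000-1  0001-(✓)  001-0  0011-(✓)  01-00  0110-  1-000(✓)  1-001(✓)  10-00(✓)  10-01(✓)  1000-(✓)  1010-(✓)  110-0(✓)  110-1(✓)  1100-(✓)  1101-(✓)
size-2^2 implicants → 00-1-  1-00-  10-0-  110--
Unchecked terms (primes): -0001, -0100, -1000, -1011, 0-011, 0-100, 00-1-, 000-1, 001-0, 01-00, 0110-, 1-00-, 10-0-, 110--
Minterm coverage:
  m1 ⊆ -0001,000-1
  m2 ⊆ 00-1- [E]
  m4 ⊆ -0100,0-100,001-0
  m6 ⊆ 00-1-,001-0
  m7 ⊆ 00-1- [E]
  m8 ⊆ -1000,01-00
  m11 ⊆ -1011,0-011
  m12 ⊆ 0-100,01-00,0110-
  m13 ⊆ 0110- [E]
  m16 ⊆ 1-00-,10-0-
  m20 ⊆ -0100,10-0-
  m21 ⊆ 10-0- [E]
  m24 ⊆ -1000,1-00-,110--
  m25 ⊆ 1-00-,110--
  m26 ⊆ 110-- [E]
  m27 ⊆ -1011,110--
E = {00-1-, 0110-, 10-0-, 110--}

NO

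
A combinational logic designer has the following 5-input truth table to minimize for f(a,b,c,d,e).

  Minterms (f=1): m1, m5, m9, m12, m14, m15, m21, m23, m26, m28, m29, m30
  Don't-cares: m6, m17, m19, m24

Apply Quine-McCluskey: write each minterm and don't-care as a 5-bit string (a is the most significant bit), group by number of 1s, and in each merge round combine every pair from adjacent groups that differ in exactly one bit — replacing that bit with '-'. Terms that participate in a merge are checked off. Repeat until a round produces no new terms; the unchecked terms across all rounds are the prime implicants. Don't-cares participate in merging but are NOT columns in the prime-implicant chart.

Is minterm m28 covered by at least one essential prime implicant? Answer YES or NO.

[col 0] 00001*, 00101*, 00110*, 01001*, 01100*, 01110*, 01111*, 10001*, 10011*, 10101*, 10111*, 11000*, 11010*, 11100*, 11101*, 11110*
[col 1] -0001*, -0101*, -1100*, -1110*, 0-001, 0-110, 00-01*, 011-0*, 0111-, 1-101, 10-01*, 10-11*, 100-1*, 101-1*, 11-00*, 11-10*, 110-0*, 111-0*, 1110-
[col 2] -0-01, -11-0, 10--1, 11--0
Prime implicants: -0-01, -11-0, 0-001, 0-110, 0111-, 1-101, 10--1, 11--0, 1110-
PI chart (minterm → PIs covering it):
  1 | -0-01,0-001
  5 | -0-01  (sole → essential)
  9 | 0-001  (sole → essential)
  12 | -11-0  (sole → essential)
  14 | -11-0,0-110,0111-
  15 | 0111-  (sole → essential)
  21 | -0-01,1-101,10--1
  23 | 10--1  (sole → essential)
  26 | 11--0  (sole → essential)
  28 | -11-0,11--0,1110-
  29 | 1-101,1110-
  30 | -11-0,11--0
Essential prime implicants: -0-01, -11-0, 0-001, 0111-, 10--1, 11--0

YES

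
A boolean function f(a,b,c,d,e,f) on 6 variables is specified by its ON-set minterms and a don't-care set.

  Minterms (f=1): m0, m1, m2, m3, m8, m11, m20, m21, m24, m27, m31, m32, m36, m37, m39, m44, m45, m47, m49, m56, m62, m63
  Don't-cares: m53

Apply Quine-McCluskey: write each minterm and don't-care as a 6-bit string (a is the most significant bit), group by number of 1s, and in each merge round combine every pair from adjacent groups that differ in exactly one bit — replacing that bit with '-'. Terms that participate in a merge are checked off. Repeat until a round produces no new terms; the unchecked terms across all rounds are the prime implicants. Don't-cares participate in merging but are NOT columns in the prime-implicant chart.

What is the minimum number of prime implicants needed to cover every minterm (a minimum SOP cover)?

11

size-2^0 implicants → 000000(✓)  000001(✓)  000010(✓)  000011(✓)  001000(✓)  001011(✓)  010100(✓)  010101(✓)  011000(✓)  011011(✓)  011111(✓)  100000(✓)  100100(✓)  100101(✓)  100111(✓)  101100(✓)  101101(✓)  101111(✓)  110001(✓)  110101(✓)  111000(✓)  111110(✓)  111111(✓)
size-2^1 implicants → -00000  -10101  -11000  -11111  0-1000  0-1011  00-000  00-011  0000-0(✓)  0000-1(✓)  00000-(✓)  00001-(✓)  01010-  011-11  1-0101  1-1111  10-100(✓)  10-101(✓)  10-111(✓)  100-00  1001-1(✓)  10010-(✓)  1011-1(✓)  10110-(✓)  110-01  11111-
size-2^2 implicants → 0000--  10-1-1  10-10-
Unchecked terms (primes): -00000, -10101, -11000, -11111, 0-1000, 0-1011, 00-000, 00-011, 0000--, 01010-, 011-11, 1-0101, 1-1111, 10-1-1, 10-10-, 100-00, 110-01, 11111-
Minterm coverage:
  m0 ⊆ -00000,00-000,0000--
  m1 ⊆ 0000-- [E]
  m2 ⊆ 0000-- [E]
  m3 ⊆ 00-011,0000--
  m8 ⊆ 0-1000,00-000
  m11 ⊆ 0-1011,00-011
  m20 ⊆ 01010- [E]
  m21 ⊆ -10101,01010-
  m24 ⊆ -11000,0-1000
  m27 ⊆ 0-1011,011-11
  m31 ⊆ -11111,011-11
  m32 ⊆ -00000,100-00
  m36 ⊆ 10-10-,100-00
  m37 ⊆ 1-0101,10-1-1,10-10-
  m39 ⊆ 10-1-1 [E]
  m44 ⊆ 10-10- [E]
  m45 ⊆ 10-1-1,10-10-
  m47 ⊆ 1-1111,10-1-1
  m49 ⊆ 110-01 [E]
  m56 ⊆ -11000 [E]
  m62 ⊆ 11111- [E]
  m63 ⊆ -11111,1-1111,11111-
E = {-11000, 0000--, 01010-, 10-1-1, 10-10-, 110-01, 11111-}
Petrick residual → -00000, -11111, 0-1000, 0-1011
Cover = b'c'd'e'f' + bcd'e'f' + bcdef + a'cd'e'f' + a'cd'ef + a'b'c'd' + a'bc'de' + ab'df + ab'de' + abc'e'f + abcde  |cover|=11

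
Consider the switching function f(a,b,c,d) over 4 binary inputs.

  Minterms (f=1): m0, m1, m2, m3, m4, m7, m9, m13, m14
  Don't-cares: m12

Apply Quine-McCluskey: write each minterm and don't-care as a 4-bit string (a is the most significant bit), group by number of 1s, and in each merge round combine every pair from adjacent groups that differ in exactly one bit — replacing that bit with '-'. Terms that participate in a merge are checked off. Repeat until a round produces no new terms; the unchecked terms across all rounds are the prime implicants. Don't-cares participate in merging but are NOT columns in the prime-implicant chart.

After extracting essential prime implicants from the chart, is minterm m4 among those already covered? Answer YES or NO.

NO

[col 0] 0000*, 0001*, 0010*, 0011*, 0100*, 0111*, 1001*, 1100*, 1101*, 1110*
[col 1] -001, -100, 0-00, 0-11, 00-0*, 00-1*, 000-*, 001-*, 1-01, 11-0, 110-
[col 2] 00--
Prime implicants: -001, -100, 0-00, 0-11, 00--, 1-01, 11-0, 110-
PI chart (minterm → PIs covering it):
  0 | 0-00,00--
  1 | -001,00--
  2 | 00--  (sole → essential)
  3 | 0-11,00--
  4 | -100,0-00
  7 | 0-11  (sole → essential)
  9 | -001,1-01
  13 | 1-01,110-
  14 | 11-0  (sole → essential)
Essential prime implicants: 0-11, 00--, 11-0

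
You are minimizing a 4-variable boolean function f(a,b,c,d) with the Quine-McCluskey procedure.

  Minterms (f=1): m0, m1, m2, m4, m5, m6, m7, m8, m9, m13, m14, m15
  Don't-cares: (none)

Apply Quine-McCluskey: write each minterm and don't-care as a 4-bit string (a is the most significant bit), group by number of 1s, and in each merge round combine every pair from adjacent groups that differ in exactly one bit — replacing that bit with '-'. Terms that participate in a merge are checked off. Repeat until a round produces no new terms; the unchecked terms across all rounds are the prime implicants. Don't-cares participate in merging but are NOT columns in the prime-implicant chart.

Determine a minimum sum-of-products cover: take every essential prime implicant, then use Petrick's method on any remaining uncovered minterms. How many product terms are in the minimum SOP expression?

4

[col 0] 0000*, 0001*, 0010*, 0100*, 0101*, 0110*, 0111*, 1000*, 1001*, 1101*, 1110*, 1111*
[col 1] -000*, -001*, -101*, -110*, -111*, 0-00*, 0-01*, 0-10*, 00-0*, 000-*, 01-0*, 01-1*, 010-*, 011-*, 1-01*, 100-*, 11-1*, 111-*
[col 2] --01, -00-, -1-1, -11-, 0--0, 0-0-, 01--
Prime implicants: --01, -00-, -1-1, -11-, 0--0, 0-0-, 01--
PI chart (minterm → PIs covering it):
  0 | -00-,0--0,0-0-
  1 | --01,-00-,0-0-
  2 | 0--0  (sole → essential)
  4 | 0--0,0-0-,01--
  5 | --01,-1-1,0-0-,01--
  6 | -11-,0--0,01--
  7 | -1-1,-11-,01--
  8 | -00-  (sole → essential)
  9 | --01,-00-
  13 | --01,-1-1
  14 | -11-  (sole → essential)
  15 | -1-1,-11-
Essential prime implicants: -00-, -11-, 0--0
Petrick residual → --01
Minimum SOP uses 4 PIs: c'd + b'c' + bc + a'd'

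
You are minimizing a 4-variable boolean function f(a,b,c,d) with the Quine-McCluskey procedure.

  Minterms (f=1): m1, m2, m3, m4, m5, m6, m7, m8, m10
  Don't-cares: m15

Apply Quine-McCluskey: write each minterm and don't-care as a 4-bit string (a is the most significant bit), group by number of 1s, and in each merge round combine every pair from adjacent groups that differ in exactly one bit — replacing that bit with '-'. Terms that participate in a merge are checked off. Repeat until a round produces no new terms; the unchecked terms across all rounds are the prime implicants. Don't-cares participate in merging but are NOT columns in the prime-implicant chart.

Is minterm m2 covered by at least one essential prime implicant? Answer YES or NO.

size-2^0 implicants → 0001(✓)  0010(✓)  0011(✓)  0100(✓)  0101(✓)  0110(✓)  0111(✓)  1000(✓)  1010(✓)  1111(✓)
size-2^1 implicants → -010  -111  0-01(✓)  0-10(✓)  0-11(✓)  00-1(✓)  001-(✓)  01-0(✓)  01-1(✓)  010-(✓)  011-(✓)  10-0
size-2^2 implicants → 0--1  0-1-  01--
Unchecked terms (primes): -010, -111, 0--1, 0-1-, 01--, 10-0
Minterm coverage:
  m1 ⊆ 0--1 [E]
  m2 ⊆ -010,0-1-
  m3 ⊆ 0--1,0-1-
  m4 ⊆ 01-- [E]
  m5 ⊆ 0--1,01--
  m6 ⊆ 0-1-,01--
  m7 ⊆ -111,0--1,0-1-,01--
  m8 ⊆ 10-0 [E]
  m10 ⊆ -010,10-0
E = {0--1, 01--, 10-0}

NO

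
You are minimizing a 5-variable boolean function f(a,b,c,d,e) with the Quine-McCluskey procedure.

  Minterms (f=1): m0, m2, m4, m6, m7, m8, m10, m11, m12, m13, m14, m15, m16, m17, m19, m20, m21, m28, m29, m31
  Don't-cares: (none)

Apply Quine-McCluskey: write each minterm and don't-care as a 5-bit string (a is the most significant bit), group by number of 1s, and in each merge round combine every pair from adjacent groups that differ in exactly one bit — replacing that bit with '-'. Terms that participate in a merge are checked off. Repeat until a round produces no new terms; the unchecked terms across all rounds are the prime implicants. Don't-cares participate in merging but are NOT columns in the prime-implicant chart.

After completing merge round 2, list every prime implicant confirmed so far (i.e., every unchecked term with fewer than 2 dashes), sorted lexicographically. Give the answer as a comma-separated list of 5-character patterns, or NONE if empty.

100-1

Round 0: 00000✓ 00010✓ 00100✓ 00110✓ 00111✓ 01000✓ 01010✓ 01011✓ 01100✓ 01101✓ 01110✓ 01111✓ 10000✓ 10001✓ 10011✓ 10100✓ 10101✓ 11100✓ 11101✓ 11111✓
Round 1: -0000✓ -0100✓ -1100✓ -1101✓ -1111✓ 0-000✓ 0-010✓ 0-100✓ 0-110✓ 0-111✓ 00-00✓ 00-10✓ 000-0✓ 001-0✓ 0011-✓ 01-00✓ 01-10✓ 01-11✓ 010-0✓ 0101-✓ 011-0✓ 011-1✓ 0110-✓ 0111-✓ 1-100✓ 1-101✓ 10-00✓ 10-01✓ 100-1 1000-✓ 1010-✓ 111-1✓ 1110-✓
Round 2: --100 -0-00 -11-1 -110- 0--00✓ 0--10✓ 0-0-0✓ 0-1-0✓ 0-11- 00--0✓ 01--0✓ 01-1- 011-- 1-10- 10-0-
Round 3: 0---0
PIs = {--100, -0-00, -11-1, -110-, 0---0, 0-11-, 01-1-, 011--, 1-10-, 10-0-, 100-1}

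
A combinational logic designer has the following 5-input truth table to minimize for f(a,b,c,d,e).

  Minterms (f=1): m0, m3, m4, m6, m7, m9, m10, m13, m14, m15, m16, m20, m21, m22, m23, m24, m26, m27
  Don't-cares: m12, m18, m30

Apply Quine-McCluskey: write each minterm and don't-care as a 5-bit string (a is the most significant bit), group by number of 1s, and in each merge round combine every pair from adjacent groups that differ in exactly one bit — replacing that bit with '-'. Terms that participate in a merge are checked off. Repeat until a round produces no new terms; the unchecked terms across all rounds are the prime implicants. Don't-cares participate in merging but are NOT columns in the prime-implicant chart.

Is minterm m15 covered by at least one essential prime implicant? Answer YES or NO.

NO

[col 0] 00000*, 00011*, 00100*, 00110*, 00111*, 01001*, 01010*, 01100*, 01101*, 01110*, 01111*, 10000*, 10010*, 10100*, 10101*, 10110*, 10111*, 11000*, 11010*, 11011*, 11110*
[col 1] -0000*, -0100*, -0110*, -0111*, -1010*, -1110*, 0-100*, 0-110*, 0-111*, 00-00*, 00-11, 001-0*, 0011-*, 01-01, 01-10*, 011-0*, 011-1*, 0110-*, 0111-*, 1-000*, 1-010*, 1-110*, 10-00*, 10-10*, 100-0*, 101-0*, 101-1*, 1010-*, 1011-*, 11-10*, 110-0*, 1101-
[col 2] --110, -0-00, -01-0, -011-, -1-10, 0-1-0, 0-11-, 011--, 1--10, 1-0-0, 10--0, 101--
Prime implicants: --110, -0-00, -01-0, -011-, -1-10, 0-1-0, 0-11-, 00-11, 01-01, 011--, 1--10, 1-0-0, 10--0, 101--, 1101-
PI chart (minterm → PIs covering it):
  0 | -0-00  (sole → essential)
  3 | 00-11  (sole → essential)
  4 | -0-00,-01-0,0-1-0
  6 | --110,-01-0,-011-,0-1-0,0-11-
  7 | -011-,0-11-,00-11
  9 | 01-01  (sole → essential)
  10 | -1-10  (sole → essential)
  13 | 01-01,011--
  14 | --110,-1-10,0-1-0,0-11-,011--
  15 | 0-11-,011--
  16 | -0-00,1-0-0,10--0
  20 | -0-00,-01-0,10--0,101--
  21 | 101--  (sole → essential)
  22 | --110,-01-0,-011-,1--10,10--0,101--
  23 | -011-,101--
  24 | 1-0-0  (sole → essential)
  26 | -1-10,1--10,1-0-0,1101-
  27 | 1101-  (sole → essential)
Essential prime implicants: -0-00, -1-10, 00-11, 01-01, 1-0-0, 101--, 1101-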